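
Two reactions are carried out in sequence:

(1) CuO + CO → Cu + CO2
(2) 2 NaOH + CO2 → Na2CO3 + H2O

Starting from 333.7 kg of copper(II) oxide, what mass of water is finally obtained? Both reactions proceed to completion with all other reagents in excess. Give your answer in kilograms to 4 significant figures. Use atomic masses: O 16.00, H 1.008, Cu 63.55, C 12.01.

75.57 kg

M(CuO) = 63.55 + 16.00 = 79.55 g/mol.
M(H2O) = 2(1.008) + 16.00 = 18.016 g/mol.
333.7 kg = 333700 g.
n(CuO) = 333700 / 79.55 = 4194.8 mol.
Step 1 gives a 1:1 ratio of CuO to CO2, so n(CO2) = 4194.8 mol.
In step 2 the CO2:H2O ratio is 1:1, so n(H2O) = 4194.8 mol.
Mass of H2O = 4194.8 × 18.016 = 75574 g = 75.57 kg.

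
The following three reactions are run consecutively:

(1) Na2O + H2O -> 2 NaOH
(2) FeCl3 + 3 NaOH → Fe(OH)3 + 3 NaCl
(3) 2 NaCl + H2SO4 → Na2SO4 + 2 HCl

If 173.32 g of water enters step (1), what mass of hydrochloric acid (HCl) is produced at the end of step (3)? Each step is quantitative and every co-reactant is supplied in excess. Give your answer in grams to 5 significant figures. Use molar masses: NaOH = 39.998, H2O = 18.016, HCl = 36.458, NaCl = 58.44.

701.48 g

n(H2O) = 173.32 / 18.016 = 9.62034 mol.
Reaction (1): H2O→NaOH ratio 1:2 ⇒ n(NaOH) = 19.2407 mol.
Reaction (2): NaOH→NaCl ratio 3:3 ⇒ n(NaCl) = 19.2407 mol.
Reaction (3): NaCl→HCl ratio 2:2 ⇒ n(HCl) = 19.2407 mol.
Mass of HCl = 19.2407 × 36.458 = 701.477 g.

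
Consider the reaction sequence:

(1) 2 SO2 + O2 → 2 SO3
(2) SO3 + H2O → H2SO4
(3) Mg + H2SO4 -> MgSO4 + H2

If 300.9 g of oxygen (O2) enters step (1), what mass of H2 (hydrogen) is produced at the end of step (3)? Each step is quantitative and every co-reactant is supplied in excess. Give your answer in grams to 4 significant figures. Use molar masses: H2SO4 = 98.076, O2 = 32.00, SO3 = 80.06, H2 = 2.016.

37.91 g

n(O2) = 300.9 / 32.00 = 9.4031 mol.
Reaction (1): O2→SO3 ratio 1:2 ⇒ n(SO3) = 18.806 mol.
Reaction (2): SO3→H2SO4 ratio 1:1 ⇒ n(H2SO4) = 18.806 mol.
Reaction (3): H2SO4→H2 ratio 1:1 ⇒ n(H2) = 18.806 mol.
Mass of H2 = 18.806 × 2.016 = 37.913 g.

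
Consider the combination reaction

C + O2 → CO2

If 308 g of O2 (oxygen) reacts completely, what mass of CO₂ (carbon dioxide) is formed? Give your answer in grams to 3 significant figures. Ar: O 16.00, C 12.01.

424 g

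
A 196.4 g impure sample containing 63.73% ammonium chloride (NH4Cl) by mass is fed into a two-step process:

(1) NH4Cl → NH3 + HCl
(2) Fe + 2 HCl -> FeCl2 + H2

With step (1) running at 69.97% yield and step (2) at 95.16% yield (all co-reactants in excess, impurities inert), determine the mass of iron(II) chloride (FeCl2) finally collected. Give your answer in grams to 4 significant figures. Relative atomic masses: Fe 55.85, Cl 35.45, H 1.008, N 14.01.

98.74 g

Pure NH4Cl = 196.4 × 0.6373 = 125.17 g.
M(NH4Cl) = 14.01 + 4(1.008) + 35.45 = 53.492 g/mol.
M(FeCl2) = 55.85 + 2(35.45) = 126.75 g/mol.
n(NH4Cl) = 125.17 / 53.492 = 2.3399 mol.
Step 1 (NH4Cl:HCl = 1:1): theoretical n(HCl) = 2.3399 mol; at 69.97% yield, n(HCl) = 1.6372 mol.
Step 2 (HCl:FeCl2 = 2:1): theoretical n(FeCl2) = 0.81861 mol, so theoretical mass = 0.81861 × 126.75 = 103.76 g.
At 95.16% yield, actual mass of FeCl2 = 103.76 × 0.9516 = 98.737 g.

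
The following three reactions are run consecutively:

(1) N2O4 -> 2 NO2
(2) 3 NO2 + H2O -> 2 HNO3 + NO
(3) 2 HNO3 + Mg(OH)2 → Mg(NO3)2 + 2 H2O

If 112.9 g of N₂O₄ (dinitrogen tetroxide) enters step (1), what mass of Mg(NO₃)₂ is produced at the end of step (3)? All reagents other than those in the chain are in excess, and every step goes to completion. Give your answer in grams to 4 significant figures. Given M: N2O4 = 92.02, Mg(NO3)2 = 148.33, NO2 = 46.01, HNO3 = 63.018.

121.3 g

n(N2O4) = 112.9 / 92.02 = 1.2269 mol.
Reaction (1): N2O4→NO2 ratio 1:2 ⇒ n(NO2) = 2.4538 mol.
Reaction (2): NO2→HNO3 ratio 3:2 ⇒ n(HNO3) = 1.6359 mol.
Reaction (3): HNO3→Mg(NO3)2 ratio 2:1 ⇒ n(Mg(NO3)2) = 0.81794 mol.
Mass of Mg(NO3)2 = 0.81794 × 148.33 = 121.32 g.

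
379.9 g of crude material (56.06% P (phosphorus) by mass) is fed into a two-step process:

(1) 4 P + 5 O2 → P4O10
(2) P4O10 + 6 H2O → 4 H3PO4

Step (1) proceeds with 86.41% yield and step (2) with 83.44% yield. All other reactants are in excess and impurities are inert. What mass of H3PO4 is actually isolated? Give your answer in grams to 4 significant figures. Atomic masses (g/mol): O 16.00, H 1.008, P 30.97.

485.9 g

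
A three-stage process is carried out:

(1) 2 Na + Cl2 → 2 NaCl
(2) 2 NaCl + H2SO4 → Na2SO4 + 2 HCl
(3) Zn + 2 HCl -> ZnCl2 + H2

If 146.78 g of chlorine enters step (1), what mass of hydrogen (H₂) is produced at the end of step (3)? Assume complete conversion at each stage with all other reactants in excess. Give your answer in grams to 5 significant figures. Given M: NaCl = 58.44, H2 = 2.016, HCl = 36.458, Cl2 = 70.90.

n(Cl2) = 146.78 / 70.90 = 2.07024 mol.
Reaction (1): Cl2→NaCl ratio 1:2 ⇒ n(NaCl) = 4.14048 mol.
Reaction (2): NaCl→HCl ratio 2:2 ⇒ n(HCl) = 4.14048 mol.
Reaction (3): HCl→H2 ratio 2:1 ⇒ n(H2) = 2.07024 mol.
Mass of H2 = 2.07024 × 2.016 = 4.17360 g.

4.1736 g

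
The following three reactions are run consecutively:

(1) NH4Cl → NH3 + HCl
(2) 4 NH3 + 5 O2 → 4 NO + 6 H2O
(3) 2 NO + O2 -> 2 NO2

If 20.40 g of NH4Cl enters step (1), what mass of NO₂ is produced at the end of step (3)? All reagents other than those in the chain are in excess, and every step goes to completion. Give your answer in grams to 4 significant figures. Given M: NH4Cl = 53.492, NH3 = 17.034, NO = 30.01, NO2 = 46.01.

17.55 g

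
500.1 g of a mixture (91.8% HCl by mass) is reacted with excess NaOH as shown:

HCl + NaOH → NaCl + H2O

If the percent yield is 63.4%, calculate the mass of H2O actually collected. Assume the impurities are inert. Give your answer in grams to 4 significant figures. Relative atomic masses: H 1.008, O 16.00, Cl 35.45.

143.8 g

Pure HCl available = 500.1 g × 0.918 = 459.09 g.
M(HCl) = 1.008 + 35.45 = 36.458 g/mol.
M(H2O) = 2(1.008) + 16.00 = 18.016 g/mol.
n(HCl) = 459.09 g / 36.458 g/mol = 12.592 mol.
From the equation the HCl:H2O mole ratio is 1:1, so n(H2O) = 12.592 × 1/1 = 12.592 mol.
Mass of H2O = 12.592 mol × 18.016 g/mol = 226.86 g.
Actual mass collected = 226.86 g × 0.634 = 143.83 g.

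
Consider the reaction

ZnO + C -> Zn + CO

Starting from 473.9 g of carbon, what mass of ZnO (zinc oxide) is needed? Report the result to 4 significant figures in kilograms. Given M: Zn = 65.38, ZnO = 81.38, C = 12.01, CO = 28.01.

n(C) = 473.90 g / 12.01 g/mol = 39.459 mol.
From the equation the C:ZnO mole ratio is 1:1, so n(ZnO) = 39.459 × 1/1 = 39.459 mol.
Mass of ZnO = 39.459 mol × 81.38 g/mol = 3211.2 g.
Converting to kg: 3211.2 g = 3.211 kg.

3.211 kg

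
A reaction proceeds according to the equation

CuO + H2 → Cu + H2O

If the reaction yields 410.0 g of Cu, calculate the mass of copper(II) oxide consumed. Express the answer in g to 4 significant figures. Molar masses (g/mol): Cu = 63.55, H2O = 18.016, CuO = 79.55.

n(Cu) = 410.00 g / 63.55 g/mol = 6.4516 mol.
From the equation the Cu:CuO mole ratio is 1:1, so n(CuO) = 6.4516 × 1/1 = 6.4516 mol.
Mass of CuO = 6.4516 mol × 79.55 g/mol = 513.23 g.

513.2 g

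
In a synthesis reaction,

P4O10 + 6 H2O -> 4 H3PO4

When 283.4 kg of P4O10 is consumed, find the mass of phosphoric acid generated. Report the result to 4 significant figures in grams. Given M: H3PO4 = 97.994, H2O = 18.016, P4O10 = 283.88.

391300 g

Convert: 283.4 kg = 283400 g.
n(P4O10) = 283400 g / 283.88 g/mol = 998.31 mol.
From the equation the P4O10:H3PO4 mole ratio is 1:4, so n(H3PO4) = 998.31 × 4/1 = 3993.2 mol.
Mass of H3PO4 = 3993.2 mol × 97.994 g/mol = 391310 g.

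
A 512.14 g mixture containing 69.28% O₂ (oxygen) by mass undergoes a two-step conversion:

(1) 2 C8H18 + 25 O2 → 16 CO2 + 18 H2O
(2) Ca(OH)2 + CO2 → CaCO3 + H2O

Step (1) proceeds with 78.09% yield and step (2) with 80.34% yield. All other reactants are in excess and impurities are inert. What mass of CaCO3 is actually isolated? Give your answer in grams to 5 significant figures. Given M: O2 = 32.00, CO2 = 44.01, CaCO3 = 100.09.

445.60 g

Pure O2 = 512.14 × 0.6928 = 354.811 g.
n(O2) = 354.811 / 32.00 = 11.0878 mol.
Step 1 (O2:CO2 = 25:16): theoretical n(CO2) = 7.09621 mol; at 78.09% yield, n(CO2) = 5.54143 mol.
Step 2 (CO2:CaCO3 = 1:1): theoretical n(CaCO3) = 5.54143 mol, so theoretical mass = 5.54143 × 100.09 = 554.642 g.
At 80.34% yield, actual mass of CaCO3 = 554.642 × 0.8034 = 445.599 g.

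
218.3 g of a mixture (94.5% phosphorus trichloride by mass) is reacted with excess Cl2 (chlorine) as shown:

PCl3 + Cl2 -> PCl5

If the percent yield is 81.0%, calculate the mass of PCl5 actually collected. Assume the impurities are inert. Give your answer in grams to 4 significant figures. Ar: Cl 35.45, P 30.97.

Pure PCl3 available = 218.3 g × 0.945 = 206.29 g.
M(PCl3) = 30.97 + 3(35.45) = 137.32 g/mol.
M(PCl5) = 30.97 + 5(35.45) = 208.22 g/mol.
n(PCl3) = 206.29 g / 137.32 g/mol = 1.5023 mol.
From the equation the PCl3:PCl5 mole ratio is 1:1, so n(PCl5) = 1.5023 × 1/1 = 1.5023 mol.
Mass of PCl5 = 1.5023 mol × 208.22 g/mol = 312.81 g.
Actual mass collected = 312.81 g × 0.810 = 253.37 g.

253.4 g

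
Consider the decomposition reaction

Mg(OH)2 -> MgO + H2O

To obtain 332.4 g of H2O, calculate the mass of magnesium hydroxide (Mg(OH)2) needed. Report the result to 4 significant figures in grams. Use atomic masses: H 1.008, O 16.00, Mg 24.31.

1076 g

M(H2O) = 2(1.008) + 16.00 = 18.016 g/mol.
M(Mg(OH)2) = 24.31 + 2(16.00) + 2(1.008) = 58.326 g/mol.
n(H2O) = 332.40 g / 18.016 g/mol = 18.450 mol.
From the equation the H2O:Mg(OH)2 mole ratio is 1:1, so n(Mg(OH)2) = 18.450 × 1/1 = 18.450 mol.
Mass of Mg(OH)2 = 18.450 mol × 58.326 g/mol = 1076.1 g.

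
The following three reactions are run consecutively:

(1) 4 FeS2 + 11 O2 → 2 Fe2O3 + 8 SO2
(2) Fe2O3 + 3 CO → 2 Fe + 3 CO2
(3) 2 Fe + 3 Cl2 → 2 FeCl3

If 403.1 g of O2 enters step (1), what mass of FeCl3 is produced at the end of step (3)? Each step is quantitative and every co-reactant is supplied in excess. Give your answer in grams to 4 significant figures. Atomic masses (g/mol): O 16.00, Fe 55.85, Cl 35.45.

743.0 g

M(O2) = 2(16.00) = 32.00 g/mol.
M(FeCl3) = 55.85 + 3(35.45) = 162.20 g/mol.
n(O2) = 403.1 / 32.00 = 12.597 mol.
Reaction (1): O2→Fe2O3 ratio 11:2 ⇒ n(Fe2O3) = 2.2903 mol.
Reaction (2): Fe2O3→Fe ratio 1:2 ⇒ n(Fe) = 4.5807 mol.
Reaction (3): Fe→FeCl3 ratio 2:2 ⇒ n(FeCl3) = 4.5807 mol.
Mass of FeCl3 = 4.5807 × 162.20 = 742.99 g.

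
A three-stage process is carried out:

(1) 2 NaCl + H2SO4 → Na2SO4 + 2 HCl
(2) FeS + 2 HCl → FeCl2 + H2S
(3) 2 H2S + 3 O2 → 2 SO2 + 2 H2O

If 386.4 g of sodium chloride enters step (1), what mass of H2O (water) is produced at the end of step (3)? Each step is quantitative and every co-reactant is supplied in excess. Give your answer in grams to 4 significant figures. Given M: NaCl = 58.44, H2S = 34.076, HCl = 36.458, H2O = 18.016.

n(NaCl) = 386.4 / 58.44 = 6.6119 mol.
Reaction (1): NaCl→HCl ratio 2:2 ⇒ n(HCl) = 6.6119 mol.
Reaction (2): HCl→H2S ratio 2:1 ⇒ n(H2S) = 3.3060 mol.
Reaction (3): H2S→H2O ratio 2:2 ⇒ n(H2O) = 3.3060 mol.
Mass of H2O = 3.3060 × 18.016 = 59.560 g.

59.56 g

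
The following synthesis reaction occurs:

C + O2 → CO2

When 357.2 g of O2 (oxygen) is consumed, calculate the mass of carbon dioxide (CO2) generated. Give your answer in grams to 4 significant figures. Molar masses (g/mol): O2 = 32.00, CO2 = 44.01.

491.3 g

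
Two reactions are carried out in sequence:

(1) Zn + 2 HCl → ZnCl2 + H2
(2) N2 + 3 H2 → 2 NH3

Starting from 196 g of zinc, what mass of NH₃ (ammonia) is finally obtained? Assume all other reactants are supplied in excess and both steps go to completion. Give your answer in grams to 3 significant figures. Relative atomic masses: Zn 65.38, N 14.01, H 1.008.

34.0 g

M(Zn) = 65.38 g/mol.
M(NH3) = 14.01 + 3(1.008) = 17.034 g/mol.
n(Zn) = 196.0 / 65.38 = 2.998 mol.
Step 1 gives a 1:1 ratio of Zn to H2, so n(H2) = 2.998 mol.
In step 2 the H2:NH3 ratio is 3:2, so n(NH3) = 1.999 mol.
Mass of NH3 = 1.999 × 17.034 = 34.04 g.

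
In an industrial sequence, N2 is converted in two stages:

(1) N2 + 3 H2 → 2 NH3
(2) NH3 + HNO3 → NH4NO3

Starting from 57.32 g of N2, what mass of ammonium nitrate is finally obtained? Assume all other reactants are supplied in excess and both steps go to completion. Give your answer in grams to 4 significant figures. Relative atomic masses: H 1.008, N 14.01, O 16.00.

327.5 g

M(N2) = 2(14.01) = 28.02 g/mol.
M(NH4NO3) = 2(14.01) + 4(1.008) + 3(16.00) = 80.052 g/mol.
n(N2) = 57.320 / 28.02 = 2.0457 mol.
Step 1 gives a 1:2 ratio of N2 to NH3, so n(NH3) = 4.0914 mol.
In step 2 the NH3:NH4NO3 ratio is 1:1, so n(NH4NO3) = 4.0914 mol.
Mass of NH4NO3 = 4.0914 × 80.052 = 327.52 g.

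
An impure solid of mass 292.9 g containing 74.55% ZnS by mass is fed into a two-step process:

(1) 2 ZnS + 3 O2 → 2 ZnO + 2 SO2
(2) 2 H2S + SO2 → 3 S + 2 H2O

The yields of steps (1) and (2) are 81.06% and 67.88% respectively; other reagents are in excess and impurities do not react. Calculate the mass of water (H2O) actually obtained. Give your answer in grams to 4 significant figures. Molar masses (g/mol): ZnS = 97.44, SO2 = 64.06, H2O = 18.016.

44.43 g

Pure ZnS = 292.9 × 0.7455 = 218.36 g.
n(ZnS) = 218.36 / 97.44 = 2.2409 mol.
Step 1 (ZnS:SO2 = 2:2): theoretical n(SO2) = 2.2409 mol; at 81.06% yield, n(SO2) = 1.8165 mol.
Step 2 (SO2:H2O = 1:2): theoretical n(H2O) = 3.6330 mol, so theoretical mass = 3.6330 × 18.016 = 65.452 g.
At 67.88% yield, actual mass of H2O = 65.452 × 0.6788 = 44.429 g.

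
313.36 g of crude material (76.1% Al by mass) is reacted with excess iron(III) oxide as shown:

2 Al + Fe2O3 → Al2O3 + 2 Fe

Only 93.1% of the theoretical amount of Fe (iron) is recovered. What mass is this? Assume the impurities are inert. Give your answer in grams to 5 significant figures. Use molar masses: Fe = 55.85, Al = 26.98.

459.58 g

Pure Al available = 313.36 g × 0.761 = 238.467 g.
n(Al) = 238.467 g / 26.98 g/mol = 8.83866 mol.
From the equation the Al:Fe mole ratio is 2:2, so n(Fe) = 8.83866 × 2/2 = 8.83866 mol.
Mass of Fe = 8.83866 mol × 55.85 g/mol = 493.639 g.
Actual mass collected = 493.639 g × 0.931 = 459.578 g.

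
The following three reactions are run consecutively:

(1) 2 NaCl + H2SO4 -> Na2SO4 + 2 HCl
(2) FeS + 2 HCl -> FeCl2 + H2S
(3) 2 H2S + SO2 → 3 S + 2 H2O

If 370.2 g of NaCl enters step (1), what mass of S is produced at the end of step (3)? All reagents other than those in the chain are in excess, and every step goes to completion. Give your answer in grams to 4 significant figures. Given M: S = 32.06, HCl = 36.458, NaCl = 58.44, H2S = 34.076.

152.3 g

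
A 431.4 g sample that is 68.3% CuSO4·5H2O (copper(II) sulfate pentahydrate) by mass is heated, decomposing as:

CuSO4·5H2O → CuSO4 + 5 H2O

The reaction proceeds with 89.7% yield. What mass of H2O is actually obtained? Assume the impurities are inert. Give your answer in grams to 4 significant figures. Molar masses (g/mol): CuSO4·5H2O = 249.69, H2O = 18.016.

95.35 g

Pure CuSO4·5H2O available = 431.4 g × 0.683 = 294.65 g.
n(CuSO4·5H2O) = 294.65 g / 249.69 g/mol = 1.1800 mol.
From the equation the CuSO4·5H2O:H2O mole ratio is 1:5, so n(H2O) = 1.1800 × 5/1 = 5.9002 mol.
Mass of H2O = 5.9002 mol × 18.016 g/mol = 106.30 g.
Actual mass collected = 106.30 g × 0.897 = 95.350 g.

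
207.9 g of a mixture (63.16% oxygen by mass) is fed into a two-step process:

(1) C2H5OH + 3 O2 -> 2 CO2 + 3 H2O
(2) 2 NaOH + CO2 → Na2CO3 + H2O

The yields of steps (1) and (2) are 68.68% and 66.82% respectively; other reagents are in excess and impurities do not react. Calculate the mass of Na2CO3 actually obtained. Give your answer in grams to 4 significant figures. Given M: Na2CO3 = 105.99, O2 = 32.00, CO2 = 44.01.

Pure O2 = 207.9 × 0.6316 = 131.31 g.
n(O2) = 131.31 / 32.00 = 4.1034 mol.
Step 1 (O2:CO2 = 3:2): theoretical n(CO2) = 2.7356 mol; at 68.68% yield, n(CO2) = 1.8788 mol.
Step 2 (CO2:Na2CO3 = 1:1): theoretical n(Na2CO3) = 1.8788 mol, so theoretical mass = 1.8788 × 105.99 = 199.14 g.
At 66.82% yield, actual mass of Na2CO3 = 199.14 × 0.6682 = 133.06 g.

133.1 g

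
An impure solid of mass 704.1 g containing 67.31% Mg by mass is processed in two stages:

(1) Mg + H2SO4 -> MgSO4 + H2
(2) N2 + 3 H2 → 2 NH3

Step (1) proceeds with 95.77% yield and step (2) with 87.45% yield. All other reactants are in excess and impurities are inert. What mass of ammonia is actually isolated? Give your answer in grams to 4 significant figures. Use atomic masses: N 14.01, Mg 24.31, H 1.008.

Pure Mg = 704.1 × 0.6731 = 473.93 g.
M(Mg) = 24.31 g/mol.
M(NH3) = 14.01 + 3(1.008) = 17.034 g/mol.
n(Mg) = 473.93 / 24.31 = 19.495 mol.
Step 1 (Mg:H2 = 1:1): theoretical n(H2) = 19.495 mol; at 95.77% yield, n(H2) = 18.671 mol.
Step 2 (H2:NH3 = 3:2): theoretical n(NH3) = 12.447 mol, so theoretical mass = 12.447 × 17.034 = 212.02 g.
At 87.45% yield, actual mass of NH3 = 212.02 × 0.8745 = 185.41 g.

185.4 g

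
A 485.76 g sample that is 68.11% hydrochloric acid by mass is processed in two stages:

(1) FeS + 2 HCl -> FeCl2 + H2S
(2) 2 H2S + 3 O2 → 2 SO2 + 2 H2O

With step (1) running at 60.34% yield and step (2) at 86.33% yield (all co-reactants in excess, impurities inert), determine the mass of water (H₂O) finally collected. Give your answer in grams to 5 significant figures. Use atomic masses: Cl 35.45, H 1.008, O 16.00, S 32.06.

42.583 g

Pure HCl = 485.76 × 0.6811 = 330.851 g.
M(HCl) = 1.008 + 35.45 = 36.458 g/mol.
M(H2O) = 2(1.008) + 16.00 = 18.016 g/mol.
n(HCl) = 330.851 / 36.458 = 9.07486 mol.
Step 1 (HCl:H2S = 2:1): theoretical n(H2S) = 4.53743 mol; at 60.34% yield, n(H2S) = 2.73788 mol.
Step 2 (H2S:H2O = 2:2): theoretical n(H2O) = 2.73788 mol, so theoretical mass = 2.73788 × 18.016 = 49.3257 g.
At 86.33% yield, actual mass of H2O = 49.3257 × 0.8633 = 42.5829 g.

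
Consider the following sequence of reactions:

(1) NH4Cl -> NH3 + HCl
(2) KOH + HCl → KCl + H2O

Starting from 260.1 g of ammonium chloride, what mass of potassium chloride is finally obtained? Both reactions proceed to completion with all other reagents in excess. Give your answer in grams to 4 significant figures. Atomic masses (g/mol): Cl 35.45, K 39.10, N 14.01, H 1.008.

M(NH4Cl) = 14.01 + 4(1.008) + 35.45 = 53.492 g/mol.
M(KCl) = 39.10 + 35.45 = 74.55 g/mol.
n(NH4Cl) = 260.10 / 53.492 = 4.8624 mol.
Step 1 gives a 1:1 ratio of NH4Cl to HCl, so n(HCl) = 4.8624 mol.
In step 2 the HCl:KCl ratio is 1:1, so n(KCl) = 4.8624 mol.
Mass of KCl = 4.8624 × 74.55 = 362.49 g.

362.5 g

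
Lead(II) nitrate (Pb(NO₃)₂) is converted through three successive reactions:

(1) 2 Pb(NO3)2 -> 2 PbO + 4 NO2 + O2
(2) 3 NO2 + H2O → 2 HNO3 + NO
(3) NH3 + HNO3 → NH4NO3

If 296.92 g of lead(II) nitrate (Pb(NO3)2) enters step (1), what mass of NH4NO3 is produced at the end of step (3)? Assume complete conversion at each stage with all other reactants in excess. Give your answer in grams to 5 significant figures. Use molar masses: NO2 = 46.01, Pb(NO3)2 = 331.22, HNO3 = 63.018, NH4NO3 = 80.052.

n(Pb(NO3)2) = 296.92 / 331.22 = 0.896443 mol.
Reaction (1): Pb(NO3)2→NO2 ratio 2:4 ⇒ n(NO2) = 1.79289 mol.
Reaction (2): NO2→HNO3 ratio 3:2 ⇒ n(HNO3) = 1.19526 mol.
Reaction (3): HNO3→NH4NO3 ratio 1:1 ⇒ n(NH4NO3) = 1.19526 mol.
Mass of NH4NO3 = 1.19526 × 80.052 = 95.6828 g.

95.683 g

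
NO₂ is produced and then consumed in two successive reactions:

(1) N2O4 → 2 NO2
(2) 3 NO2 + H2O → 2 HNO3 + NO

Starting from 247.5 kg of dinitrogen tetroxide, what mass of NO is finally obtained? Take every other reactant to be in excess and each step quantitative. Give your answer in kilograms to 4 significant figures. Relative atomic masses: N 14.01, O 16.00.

53.81 kg

M(N2O4) = 2(14.01) + 4(16.00) = 92.02 g/mol.
M(NO) = 14.01 + 16.00 = 30.01 g/mol.
247.5 kg = 247500 g.
n(N2O4) = 247500 / 92.02 = 2689.6 mol.
Step 1 gives a 1:2 ratio of N2O4 to NO2, so n(NO2) = 5379.3 mol.
In step 2 the NO2:NO ratio is 3:1, so n(NO) = 1793.1 mol.
Mass of NO = 1793.1 × 30.01 = 53811 g = 53.81 kg.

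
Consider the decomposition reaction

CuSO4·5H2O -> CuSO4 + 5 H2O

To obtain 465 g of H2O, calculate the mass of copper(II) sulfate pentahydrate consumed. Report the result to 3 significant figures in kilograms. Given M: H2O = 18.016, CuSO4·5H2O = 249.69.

1.29 kg

n(H2O) = 465.0 g / 18.016 g/mol = 25.81 mol.
From the equation the H2O:CuSO4·5H2O mole ratio is 5:1, so n(CuSO4·5H2O) = 25.81 × 1/5 = 5.162 mol.
Mass of CuSO4·5H2O = 5.162 mol × 249.69 g/mol = 1289 g.
Converting to kg: 1289 g = 1.29 kg.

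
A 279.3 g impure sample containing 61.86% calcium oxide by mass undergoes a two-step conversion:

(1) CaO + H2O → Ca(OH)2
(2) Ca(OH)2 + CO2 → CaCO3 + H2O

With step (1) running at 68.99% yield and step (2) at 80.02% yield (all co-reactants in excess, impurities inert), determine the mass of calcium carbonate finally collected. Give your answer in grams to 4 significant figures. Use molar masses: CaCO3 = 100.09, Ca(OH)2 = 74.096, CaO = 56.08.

170.2 g

Pure CaO = 279.3 × 0.6186 = 172.77 g.
n(CaO) = 172.77 / 56.08 = 3.0809 mol.
Step 1 (CaO:Ca(OH)2 = 1:1): theoretical n(Ca(OH)2) = 3.0809 mol; at 68.99% yield, n(Ca(OH)2) = 2.1255 mol.
Step 2 (Ca(OH)2:CaCO3 = 1:1): theoretical n(CaCO3) = 2.1255 mol, so theoretical mass = 2.1255 × 100.09 = 212.74 g.
At 80.02% yield, actual mass of CaCO3 = 212.74 × 0.8002 = 170.23 g.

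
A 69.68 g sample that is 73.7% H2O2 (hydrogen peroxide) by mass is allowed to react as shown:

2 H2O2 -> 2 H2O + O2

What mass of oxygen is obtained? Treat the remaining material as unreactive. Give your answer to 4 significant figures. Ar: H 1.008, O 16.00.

Mass of pure H2O2 = 69.68 g × 0.737 = 51.354 g.
M(H2O2) = 2(1.008) + 2(16.00) = 34.016 g/mol.
M(O2) = 2(16.00) = 32.00 g/mol.
n(H2O2) = 51.354 g / 34.016 g/mol = 1.5097 mol.
From the equation the H2O2:O2 mole ratio is 2:1, so n(O2) = 1.5097 × 1/2 = 0.75485 mol.
Mass of O2 = 0.75485 mol × 32.00 g/mol = 24.155 g.

24.16 g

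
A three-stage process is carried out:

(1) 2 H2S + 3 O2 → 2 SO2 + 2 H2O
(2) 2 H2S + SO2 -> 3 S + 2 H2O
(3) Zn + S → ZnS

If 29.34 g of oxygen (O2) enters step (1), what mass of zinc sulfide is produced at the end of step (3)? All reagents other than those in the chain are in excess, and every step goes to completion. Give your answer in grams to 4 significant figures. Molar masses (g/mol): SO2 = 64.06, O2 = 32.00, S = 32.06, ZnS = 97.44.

178.7 g

n(O2) = 29.34 / 32.00 = 0.91687 mol.
Reaction (1): O2→SO2 ratio 3:2 ⇒ n(SO2) = 0.61125 mol.
Reaction (2): SO2→S ratio 1:3 ⇒ n(S) = 1.8337 mol.
Reaction (3): S→ZnS ratio 1:1 ⇒ n(ZnS) = 1.8337 mol.
Mass of ZnS = 1.8337 × 97.44 = 178.68 g.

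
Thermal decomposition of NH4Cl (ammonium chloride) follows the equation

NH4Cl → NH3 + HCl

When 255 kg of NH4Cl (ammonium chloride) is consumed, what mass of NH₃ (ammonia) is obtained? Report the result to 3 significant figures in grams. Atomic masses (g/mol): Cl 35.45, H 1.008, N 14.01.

81200 g

M(NH4Cl) = 14.01 + 4(1.008) + 35.45 = 53.492 g/mol.
M(NH3) = 14.01 + 3(1.008) = 17.034 g/mol.
Convert: 255 kg = 255000 g.
n(NH4Cl) = 255000 g / 53.492 g/mol = 4767 mol.
From the equation the NH4Cl:NH3 mole ratio is 1:1, so n(NH3) = 4767 × 1/1 = 4767 mol.
Mass of NH3 = 4767 mol × 17.034 g/mol = 81200 g.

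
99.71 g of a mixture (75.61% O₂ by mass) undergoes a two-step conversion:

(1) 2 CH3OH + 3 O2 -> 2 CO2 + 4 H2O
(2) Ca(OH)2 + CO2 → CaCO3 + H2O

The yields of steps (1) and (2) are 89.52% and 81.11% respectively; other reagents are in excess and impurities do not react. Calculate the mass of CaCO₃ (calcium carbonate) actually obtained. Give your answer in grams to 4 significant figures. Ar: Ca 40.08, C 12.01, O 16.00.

114.1 g

Pure O2 = 99.71 × 0.7561 = 75.391 g.
M(O2) = 2(16.00) = 32.00 g/mol.
M(CaCO3) = 40.08 + 12.01 + 3(16.00) = 100.09 g/mol.
n(O2) = 75.391 / 32.00 = 2.3560 mol.
Step 1 (O2:CO2 = 3:2): theoretical n(CO2) = 1.5706 mol; at 89.52% yield, n(CO2) = 1.4060 mol.
Step 2 (CO2:CaCO3 = 1:1): theoretical n(CaCO3) = 1.4060 mol, so theoretical mass = 1.4060 × 100.09 = 140.73 g.
At 81.11% yield, actual mass of CaCO3 = 140.73 × 0.8111 = 114.15 g.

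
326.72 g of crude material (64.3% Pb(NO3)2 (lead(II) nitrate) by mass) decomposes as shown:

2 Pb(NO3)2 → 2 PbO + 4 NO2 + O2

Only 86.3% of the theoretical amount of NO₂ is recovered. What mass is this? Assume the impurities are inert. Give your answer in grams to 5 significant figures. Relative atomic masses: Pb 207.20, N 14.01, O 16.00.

Pure Pb(NO3)2 available = 326.72 g × 0.643 = 210.081 g.
M(Pb(NO3)2) = 207.20 + 2(14.01) + 6(16.00) = 331.22 g/mol.
M(NO2) = 14.01 + 2(16.00) = 46.01 g/mol.
n(Pb(NO3)2) = 210.081 g / 331.22 g/mol = 0.634264 mol.
From the equation the Pb(NO3)2:NO2 mole ratio is 2:4, so n(NO2) = 0.634264 × 4/2 = 1.26853 mol.
Mass of NO2 = 1.26853 mol × 46.01 g/mol = 58.3650 g.
Actual mass collected = 58.3650 g × 0.863 = 50.3690 g.

50.369 g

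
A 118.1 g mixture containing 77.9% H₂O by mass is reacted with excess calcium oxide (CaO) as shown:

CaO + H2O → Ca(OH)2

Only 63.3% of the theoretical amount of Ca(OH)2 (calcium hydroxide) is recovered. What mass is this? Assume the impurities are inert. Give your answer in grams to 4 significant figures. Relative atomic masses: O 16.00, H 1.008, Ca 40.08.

Pure H2O available = 118.1 g × 0.779 = 92.000 g.
M(H2O) = 2(1.008) + 16.00 = 18.016 g/mol.
M(Ca(OH)2) = 40.08 + 2(16.00) + 2(1.008) = 74.096 g/mol.
n(H2O) = 92.000 g / 18.016 g/mol = 5.1066 mol.
From the equation the H2O:Ca(OH)2 mole ratio is 1:1, so n(Ca(OH)2) = 5.1066 × 1/1 = 5.1066 mol.
Mass of Ca(OH)2 = 5.1066 mol × 74.096 g/mol = 378.38 g.
Actual mass collected = 378.38 g × 0.633 = 239.51 g.

239.5 g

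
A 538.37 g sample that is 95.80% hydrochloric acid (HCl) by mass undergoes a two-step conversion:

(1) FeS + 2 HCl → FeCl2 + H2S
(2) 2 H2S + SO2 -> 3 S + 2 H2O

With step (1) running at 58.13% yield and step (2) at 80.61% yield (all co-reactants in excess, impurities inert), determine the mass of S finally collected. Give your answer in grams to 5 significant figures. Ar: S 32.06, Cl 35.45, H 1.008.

Pure HCl = 538.37 × 0.9580 = 515.758 g.
M(HCl) = 1.008 + 35.45 = 36.458 g/mol.
M(S) = 32.06 g/mol.
n(HCl) = 515.758 / 36.458 = 14.1466 mol.
Step 1 (HCl:H2S = 2:1): theoretical n(H2S) = 7.07332 mol; at 58.13% yield, n(H2S) = 4.11172 mol.
Step 2 (H2S:S = 2:3): theoretical n(S) = 6.16758 mol, so theoretical mass = 6.16758 × 32.06 = 197.733 g.
At 80.61% yield, actual mass of S = 197.733 × 0.8061 = 159.392 g.

159.39 g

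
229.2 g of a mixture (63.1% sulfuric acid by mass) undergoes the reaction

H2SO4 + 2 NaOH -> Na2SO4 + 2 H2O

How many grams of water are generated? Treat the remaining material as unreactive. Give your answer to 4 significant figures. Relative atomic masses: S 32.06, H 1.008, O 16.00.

Mass of pure H2SO4 = 229.2 g × 0.631 = 144.63 g.
M(H2SO4) = 2(1.008) + 32.06 + 4(16.00) = 98.076 g/mol.
M(H2O) = 2(1.008) + 16.00 = 18.016 g/mol.
n(H2SO4) = 144.63 g / 98.076 g/mol = 1.4746 mol.
From the equation the H2SO4:H2O mole ratio is 1:2, so n(H2O) = 1.4746 × 2/1 = 2.9492 mol.
Mass of H2O = 2.9492 mol × 18.016 g/mol = 53.134 g.

53.13 g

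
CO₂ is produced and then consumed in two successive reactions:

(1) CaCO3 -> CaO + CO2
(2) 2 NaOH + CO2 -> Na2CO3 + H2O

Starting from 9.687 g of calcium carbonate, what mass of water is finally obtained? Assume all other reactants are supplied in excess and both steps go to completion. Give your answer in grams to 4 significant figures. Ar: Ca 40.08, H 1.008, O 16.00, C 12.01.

M(CaCO3) = 40.08 + 12.01 + 3(16.00) = 100.09 g/mol.
M(H2O) = 2(1.008) + 16.00 = 18.016 g/mol.
n(CaCO3) = 9.6870 / 100.09 = 0.096783 mol.
Step 1 gives a 1:1 ratio of CaCO3 to CO2, so n(CO2) = 0.096783 mol.
In step 2 the CO2:H2O ratio is 1:1, so n(H2O) = 0.096783 mol.
Mass of H2O = 0.096783 × 18.016 = 1.7436 g.

1.744 g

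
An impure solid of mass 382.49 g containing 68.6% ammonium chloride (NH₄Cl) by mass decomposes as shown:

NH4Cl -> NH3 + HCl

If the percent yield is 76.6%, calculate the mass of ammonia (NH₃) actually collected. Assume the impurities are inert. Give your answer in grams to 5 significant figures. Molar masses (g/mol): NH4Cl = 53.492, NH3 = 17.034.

Pure NH4Cl available = 382.49 g × 0.686 = 262.388 g.
n(NH4Cl) = 262.388 g / 53.492 g/mol = 4.90518 mol.
From the equation the NH4Cl:NH3 mole ratio is 1:1, so n(NH3) = 4.90518 × 1/1 = 4.90518 mol.
Mass of NH3 = 4.90518 mol × 17.034 g/mol = 83.5549 g.
Actual mass collected = 83.5549 g × 0.766 = 64.0031 g.

64.003 g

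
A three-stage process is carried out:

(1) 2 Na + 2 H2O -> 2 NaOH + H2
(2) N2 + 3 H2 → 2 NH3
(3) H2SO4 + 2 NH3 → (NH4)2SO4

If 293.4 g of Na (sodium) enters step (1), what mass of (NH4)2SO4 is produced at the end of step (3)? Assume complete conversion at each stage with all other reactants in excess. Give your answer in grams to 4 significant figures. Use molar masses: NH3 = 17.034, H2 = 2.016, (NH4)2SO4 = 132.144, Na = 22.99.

n(Na) = 293.4 / 22.99 = 12.762 mol.
Reaction (1): Na→H2 ratio 2:1 ⇒ n(H2) = 6.3810 mol.
Reaction (2): H2→NH3 ratio 3:2 ⇒ n(NH3) = 4.2540 mol.
Reaction (3): NH3→(NH4)2SO4 ratio 2:1 ⇒ n((NH4)2SO4) = 2.1270 mol.
Mass of (NH4)2SO4 = 2.1270 × 132.144 = 281.07 g.

281.1 g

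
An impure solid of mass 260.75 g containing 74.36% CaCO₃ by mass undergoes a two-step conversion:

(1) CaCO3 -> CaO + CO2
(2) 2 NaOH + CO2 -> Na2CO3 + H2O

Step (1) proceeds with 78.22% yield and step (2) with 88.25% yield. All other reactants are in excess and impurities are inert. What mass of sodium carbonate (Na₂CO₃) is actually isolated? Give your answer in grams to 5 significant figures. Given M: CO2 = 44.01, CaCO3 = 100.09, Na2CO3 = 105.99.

141.73 g

Pure CaCO3 = 260.75 × 0.7436 = 193.894 g.
n(CaCO3) = 193.894 / 100.09 = 1.93719 mol.
Step 1 (CaCO3:CO2 = 1:1): theoretical n(CO2) = 1.93719 mol; at 78.22% yield, n(CO2) = 1.51527 mol.
Step 2 (CO2:Na2CO3 = 1:1): theoretical n(Na2CO3) = 1.51527 mol, so theoretical mass = 1.51527 × 105.99 = 160.604 g.
At 88.25% yield, actual mass of Na2CO3 = 160.604 × 0.8825 = 141.733 g.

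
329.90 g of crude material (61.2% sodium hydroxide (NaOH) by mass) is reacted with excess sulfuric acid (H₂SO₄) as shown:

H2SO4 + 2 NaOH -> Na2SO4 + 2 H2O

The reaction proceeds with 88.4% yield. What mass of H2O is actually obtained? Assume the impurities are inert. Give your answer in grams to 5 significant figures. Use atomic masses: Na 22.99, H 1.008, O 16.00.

Pure NaOH available = 329.90 g × 0.612 = 201.899 g.
M(NaOH) = 22.99 + 16.00 + 1.008 = 39.998 g/mol.
M(H2O) = 2(1.008) + 16.00 = 18.016 g/mol.
n(NaOH) = 201.899 g / 39.998 g/mol = 5.04772 mol.
From the equation the NaOH:H2O mole ratio is 2:2, so n(H2O) = 5.04772 × 2/2 = 5.04772 mol.
Mass of H2O = 5.04772 mol × 18.016 g/mol = 90.9398 g.
Actual mass collected = 90.9398 g × 0.884 = 80.3908 g.

80.391 g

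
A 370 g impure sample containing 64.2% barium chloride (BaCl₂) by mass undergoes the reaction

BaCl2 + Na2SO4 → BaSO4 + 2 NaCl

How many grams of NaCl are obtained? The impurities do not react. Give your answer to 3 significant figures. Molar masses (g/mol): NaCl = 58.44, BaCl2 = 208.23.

Mass of pure BaCl2 = 370 g × 0.642 = 237.5 g.
n(BaCl2) = 237.5 g / 208.23 g/mol = 1.141 mol.
From the equation the BaCl2:NaCl mole ratio is 1:2, so n(NaCl) = 1.141 × 2/1 = 2.282 mol.
Mass of NaCl = 2.282 mol × 58.44 g/mol = 133.3 g.

133 g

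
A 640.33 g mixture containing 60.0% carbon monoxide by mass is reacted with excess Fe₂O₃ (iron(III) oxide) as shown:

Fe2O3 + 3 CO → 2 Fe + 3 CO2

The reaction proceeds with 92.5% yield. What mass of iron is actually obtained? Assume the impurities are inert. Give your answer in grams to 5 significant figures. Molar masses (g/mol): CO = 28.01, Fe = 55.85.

472.41 g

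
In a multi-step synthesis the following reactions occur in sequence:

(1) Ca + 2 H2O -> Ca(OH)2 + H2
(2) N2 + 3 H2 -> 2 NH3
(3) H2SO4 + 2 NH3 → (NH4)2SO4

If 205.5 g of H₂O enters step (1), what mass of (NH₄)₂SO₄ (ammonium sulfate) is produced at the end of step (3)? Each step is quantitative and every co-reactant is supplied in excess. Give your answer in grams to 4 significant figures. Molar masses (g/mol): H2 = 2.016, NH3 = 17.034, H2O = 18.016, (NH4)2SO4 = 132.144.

n(H2O) = 205.5 / 18.016 = 11.407 mol.
Reaction (1): H2O→H2 ratio 2:1 ⇒ n(H2) = 5.7033 mol.
Reaction (2): H2→NH3 ratio 3:2 ⇒ n(NH3) = 3.8022 mol.
Reaction (3): NH3→(NH4)2SO4 ratio 2:1 ⇒ n((NH4)2SO4) = 1.9011 mol.
Mass of (NH4)2SO4 = 1.9011 × 132.144 = 251.22 g.

251.2 g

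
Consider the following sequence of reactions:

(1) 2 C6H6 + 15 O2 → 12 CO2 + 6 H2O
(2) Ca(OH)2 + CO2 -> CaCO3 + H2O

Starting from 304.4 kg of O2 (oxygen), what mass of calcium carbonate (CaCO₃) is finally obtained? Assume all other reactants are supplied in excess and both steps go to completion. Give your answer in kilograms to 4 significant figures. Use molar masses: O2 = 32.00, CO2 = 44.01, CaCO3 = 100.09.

761.7 kg

304.4 kg = 304400 g.
n(O2) = 304400 / 32.00 = 9512.5 mol.
Step 1 gives a 15:12 ratio of O2 to CO2, so n(CO2) = 7610.0 mol.
In step 2 the CO2:CaCO3 ratio is 1:1, so n(CaCO3) = 7610.0 mol.
Mass of CaCO3 = 7610.0 × 100.09 = 761680 g = 761.7 kg.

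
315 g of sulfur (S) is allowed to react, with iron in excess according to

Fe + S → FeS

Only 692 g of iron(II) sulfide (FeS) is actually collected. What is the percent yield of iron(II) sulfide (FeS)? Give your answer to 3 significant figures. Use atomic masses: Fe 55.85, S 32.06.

80.1 %

M(S) = 32.06 g/mol.
M(FeS) = 55.85 + 32.06 = 87.91 g/mol.
n(S) = 315.0 g / 32.06 g/mol = 9.825 mol.
From the equation the S:FeS mole ratio is 1:1, so n(FeS) = 9.825 × 1/1 = 9.825 mol.
Mass of FeS = 9.825 mol × 87.91 g/mol = 863.7 g.
This is the theoretical yield. Percent yield = 692 g / 863.7 g × 100% = 80.12%.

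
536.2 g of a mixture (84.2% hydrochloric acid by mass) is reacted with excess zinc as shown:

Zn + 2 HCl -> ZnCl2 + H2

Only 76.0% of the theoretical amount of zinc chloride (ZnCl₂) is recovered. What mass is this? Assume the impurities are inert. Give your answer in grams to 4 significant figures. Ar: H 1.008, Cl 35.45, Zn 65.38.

Pure HCl available = 536.2 g × 0.842 = 451.48 g.
M(HCl) = 1.008 + 35.45 = 36.458 g/mol.
M(ZnCl2) = 65.38 + 2(35.45) = 136.28 g/mol.
n(HCl) = 451.48 g / 36.458 g/mol = 12.384 mol.
From the equation the HCl:ZnCl2 mole ratio is 2:1, so n(ZnCl2) = 12.384 × 1/2 = 6.1918 mol.
Mass of ZnCl2 = 6.1918 mol × 136.28 g/mol = 843.82 g.
Actual mass collected = 843.82 g × 0.760 = 641.30 g.

641.3 g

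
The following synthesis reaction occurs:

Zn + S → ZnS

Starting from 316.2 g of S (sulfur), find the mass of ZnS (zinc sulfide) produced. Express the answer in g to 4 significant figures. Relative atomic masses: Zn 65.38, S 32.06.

961.0 g

M(S) = 32.06 g/mol.
M(ZnS) = 65.38 + 32.06 = 97.44 g/mol.
n(S) = 316.20 g / 32.06 g/mol = 9.8628 mol.
From the equation the S:ZnS mole ratio is 1:1, so n(ZnS) = 9.8628 × 1/1 = 9.8628 mol.
Mass of ZnS = 9.8628 mol × 97.44 g/mol = 961.03 g.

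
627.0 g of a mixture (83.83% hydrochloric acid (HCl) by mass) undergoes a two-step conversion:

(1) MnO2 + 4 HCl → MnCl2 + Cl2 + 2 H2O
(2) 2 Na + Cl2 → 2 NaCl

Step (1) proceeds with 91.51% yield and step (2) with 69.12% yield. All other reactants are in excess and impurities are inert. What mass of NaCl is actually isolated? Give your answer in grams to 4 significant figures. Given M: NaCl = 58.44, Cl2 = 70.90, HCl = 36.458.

Pure HCl = 627.0 × 0.8383 = 525.61 g.
n(HCl) = 525.61 / 36.458 = 14.417 mol.
Step 1 (HCl:Cl2 = 4:1): theoretical n(Cl2) = 3.6042 mol; at 91.51% yield, n(Cl2) = 3.2982 mol.
Step 2 (Cl2:NaCl = 1:2): theoretical n(NaCl) = 6.5965 mol, so theoretical mass = 6.5965 × 58.44 = 385.50 g.
At 69.12% yield, actual mass of NaCl = 385.50 × 0.6912 = 266.46 g.

266.5 g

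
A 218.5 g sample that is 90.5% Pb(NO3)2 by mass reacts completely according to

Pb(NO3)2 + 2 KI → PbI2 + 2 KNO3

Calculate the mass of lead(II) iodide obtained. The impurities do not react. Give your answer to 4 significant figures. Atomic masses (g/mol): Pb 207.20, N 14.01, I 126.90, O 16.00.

275.2 g

Mass of pure Pb(NO3)2 = 218.5 g × 0.905 = 197.74 g.
M(Pb(NO3)2) = 207.20 + 2(14.01) + 6(16.00) = 331.22 g/mol.
M(PbI2) = 207.20 + 2(126.90) = 461.00 g/mol.
n(Pb(NO3)2) = 197.74 g / 331.22 g/mol = 0.59701 mol.
From the equation the Pb(NO3)2:PbI2 mole ratio is 1:1, so n(PbI2) = 0.59701 × 1/1 = 0.59701 mol.
Mass of PbI2 = 0.59701 mol × 461.00 g/mol = 275.22 g.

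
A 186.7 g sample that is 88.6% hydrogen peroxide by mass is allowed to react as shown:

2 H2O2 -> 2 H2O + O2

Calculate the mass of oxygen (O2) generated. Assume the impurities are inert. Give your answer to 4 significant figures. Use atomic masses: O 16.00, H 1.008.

77.81 g

Mass of pure H2O2 = 186.7 g × 0.886 = 165.42 g.
M(H2O2) = 2(1.008) + 2(16.00) = 34.016 g/mol.
M(O2) = 2(16.00) = 32.00 g/mol.
n(H2O2) = 165.42 g / 34.016 g/mol = 4.8629 mol.
From the equation the H2O2:O2 mole ratio is 2:1, so n(O2) = 4.8629 × 1/2 = 2.4314 mol.
Mass of O2 = 2.4314 mol × 32.00 g/mol = 77.806 g.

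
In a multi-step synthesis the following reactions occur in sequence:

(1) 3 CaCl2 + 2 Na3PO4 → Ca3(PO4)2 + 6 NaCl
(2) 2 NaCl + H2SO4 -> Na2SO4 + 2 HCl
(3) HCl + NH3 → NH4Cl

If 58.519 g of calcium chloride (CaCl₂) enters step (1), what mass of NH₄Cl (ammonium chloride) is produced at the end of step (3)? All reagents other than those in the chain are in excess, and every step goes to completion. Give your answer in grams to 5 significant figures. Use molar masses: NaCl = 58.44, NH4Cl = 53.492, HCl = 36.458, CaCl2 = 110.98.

n(CaCl2) = 58.519 / 110.98 = 0.527293 mol.
Reaction (1): CaCl2→NaCl ratio 3:6 ⇒ n(NaCl) = 1.05459 mol.
Reaction (2): NaCl→HCl ratio 2:2 ⇒ n(HCl) = 1.05459 mol.
Reaction (3): HCl→NH4Cl ratio 1:1 ⇒ n(NH4Cl) = 1.05459 mol.
Mass of NH4Cl = 1.05459 × 53.492 = 56.4119 g.

56.412 g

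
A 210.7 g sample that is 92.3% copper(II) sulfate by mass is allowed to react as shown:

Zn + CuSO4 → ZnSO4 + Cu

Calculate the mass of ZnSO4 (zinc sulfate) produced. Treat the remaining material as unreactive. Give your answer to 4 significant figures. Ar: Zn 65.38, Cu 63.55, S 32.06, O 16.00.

Mass of pure CuSO4 = 210.7 g × 0.923 = 194.48 g.
M(CuSO4) = 63.55 + 32.06 + 4(16.00) = 159.61 g/mol.
M(ZnSO4) = 65.38 + 32.06 + 4(16.00) = 161.44 g/mol.
n(CuSO4) = 194.48 g / 159.61 g/mol = 1.2184 mol.
From the equation the CuSO4:ZnSO4 mole ratio is 1:1, so n(ZnSO4) = 1.2184 × 1/1 = 1.2184 mol.
Mass of ZnSO4 = 1.2184 mol × 161.44 g/mol = 196.71 g.

196.7 g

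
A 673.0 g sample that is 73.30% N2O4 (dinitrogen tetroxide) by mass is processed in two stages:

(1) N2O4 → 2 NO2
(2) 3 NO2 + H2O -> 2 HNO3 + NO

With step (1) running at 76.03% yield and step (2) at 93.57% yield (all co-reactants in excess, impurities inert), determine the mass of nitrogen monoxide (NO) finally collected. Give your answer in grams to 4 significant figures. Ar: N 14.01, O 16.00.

76.30 g

Pure N2O4 = 673.0 × 0.7330 = 493.31 g.
M(N2O4) = 2(14.01) + 4(16.00) = 92.02 g/mol.
M(NO) = 14.01 + 16.00 = 30.01 g/mol.
n(N2O4) = 493.31 / 92.02 = 5.3609 mol.
Step 1 (N2O4:NO2 = 1:2): theoretical n(NO2) = 10.722 mol; at 76.03% yield, n(NO2) = 8.1518 mol.
Step 2 (NO2:NO = 3:1): theoretical n(NO) = 2.7173 mol, so theoretical mass = 2.7173 × 30.01 = 81.545 g.
At 93.57% yield, actual mass of NO = 81.545 × 0.9357 = 76.302 g.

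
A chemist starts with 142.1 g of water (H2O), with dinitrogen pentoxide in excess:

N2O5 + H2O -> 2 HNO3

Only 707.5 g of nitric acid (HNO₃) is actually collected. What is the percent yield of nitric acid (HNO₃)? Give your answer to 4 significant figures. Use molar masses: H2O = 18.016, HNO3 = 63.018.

n(H2O) = 142.10 g / 18.016 g/mol = 7.8874 mol.
From the equation the H2O:HNO3 mole ratio is 1:2, so n(HNO3) = 7.8874 × 2/1 = 15.775 mol.
Mass of HNO3 = 15.775 mol × 63.018 g/mol = 994.10 g.
This is the theoretical yield. Percent yield = 707.5 g / 994.10 g × 100% = 71.170%.

71.17 %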